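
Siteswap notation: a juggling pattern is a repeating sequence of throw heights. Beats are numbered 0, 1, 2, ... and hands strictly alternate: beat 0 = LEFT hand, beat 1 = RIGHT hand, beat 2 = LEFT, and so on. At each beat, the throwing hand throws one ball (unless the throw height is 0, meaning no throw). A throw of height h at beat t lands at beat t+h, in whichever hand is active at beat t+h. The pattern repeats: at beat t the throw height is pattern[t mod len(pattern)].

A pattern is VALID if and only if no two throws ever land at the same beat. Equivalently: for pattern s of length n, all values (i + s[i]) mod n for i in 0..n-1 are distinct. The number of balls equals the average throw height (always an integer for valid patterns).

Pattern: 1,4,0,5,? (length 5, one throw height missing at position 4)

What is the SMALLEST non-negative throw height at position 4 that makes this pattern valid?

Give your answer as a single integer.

Answer: 0

Derivation:
i=0: (0 + 1) mod 5 = 1
i=1: (1 + 4) mod 5 = 0
i=2: (2 + 0) mod 5 = 2
i=3: (3 + 5) mod 5 = 3
i=4: s[i]=? (unknown)
Known residues: [0, 1, 2, 3]; need a permutation of 0..4, so missing residue r = 4
Need (4 + s) mod 5 = 4; smallest s = (4 - 4) mod 5 = 0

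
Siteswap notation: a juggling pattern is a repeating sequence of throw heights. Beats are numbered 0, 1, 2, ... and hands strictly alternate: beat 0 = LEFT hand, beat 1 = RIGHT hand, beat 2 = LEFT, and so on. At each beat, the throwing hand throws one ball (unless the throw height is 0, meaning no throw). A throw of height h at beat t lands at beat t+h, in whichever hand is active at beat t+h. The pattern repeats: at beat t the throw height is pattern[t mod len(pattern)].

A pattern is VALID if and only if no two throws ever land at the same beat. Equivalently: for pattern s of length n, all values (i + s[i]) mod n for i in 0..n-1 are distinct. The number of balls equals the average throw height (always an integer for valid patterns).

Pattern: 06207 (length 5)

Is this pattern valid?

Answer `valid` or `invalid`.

i=0: (i + s[i]) mod n = (0 + 0) mod 5 = 0
i=1: (i + s[i]) mod n = (1 + 6) mod 5 = 2
i=2: (i + s[i]) mod n = (2 + 2) mod 5 = 4
i=3: (i + s[i]) mod n = (3 + 0) mod 5 = 3
i=4: (i + s[i]) mod n = (4 + 7) mod 5 = 1
Residues: [0, 2, 4, 3, 1], distinct: True

Answer: valid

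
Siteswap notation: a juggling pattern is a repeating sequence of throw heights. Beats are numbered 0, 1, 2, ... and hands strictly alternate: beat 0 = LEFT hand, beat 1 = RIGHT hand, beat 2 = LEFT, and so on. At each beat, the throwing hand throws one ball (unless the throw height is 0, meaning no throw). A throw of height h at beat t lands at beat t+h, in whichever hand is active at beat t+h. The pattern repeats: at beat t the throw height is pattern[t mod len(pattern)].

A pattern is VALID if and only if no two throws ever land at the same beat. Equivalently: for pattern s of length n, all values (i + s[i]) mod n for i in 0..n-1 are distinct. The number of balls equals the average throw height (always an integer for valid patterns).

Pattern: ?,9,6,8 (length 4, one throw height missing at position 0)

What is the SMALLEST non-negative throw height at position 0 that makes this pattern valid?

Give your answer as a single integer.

i=0: s[i]=? (unknown)
i=1: (1 + 9) mod 4 = 2
i=2: (2 + 6) mod 4 = 0
i=3: (3 + 8) mod 4 = 3
Known residues: [0, 2, 3]; need a permutation of 0..3, so missing residue r = 1
Need (0 + s) mod 4 = 1; smallest s = (1 - 0) mod 4 = 1

Answer: 1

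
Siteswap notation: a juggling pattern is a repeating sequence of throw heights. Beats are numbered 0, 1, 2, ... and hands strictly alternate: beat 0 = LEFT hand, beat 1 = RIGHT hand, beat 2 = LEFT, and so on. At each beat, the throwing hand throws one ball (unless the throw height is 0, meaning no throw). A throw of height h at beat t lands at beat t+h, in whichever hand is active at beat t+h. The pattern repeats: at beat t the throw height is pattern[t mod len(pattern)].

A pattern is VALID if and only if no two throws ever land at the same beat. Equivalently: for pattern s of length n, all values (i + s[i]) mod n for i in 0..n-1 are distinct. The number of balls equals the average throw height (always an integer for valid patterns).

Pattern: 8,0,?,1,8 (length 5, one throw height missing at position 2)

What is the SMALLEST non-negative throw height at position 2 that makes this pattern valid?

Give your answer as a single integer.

Answer: 3

Derivation:
i=0: (0 + 8) mod 5 = 3
i=1: (1 + 0) mod 5 = 1
i=2: s[i]=? (unknown)
i=3: (3 + 1) mod 5 = 4
i=4: (4 + 8) mod 5 = 2
Known residues: [1, 2, 3, 4]; need a permutation of 0..4, so missing residue r = 0
Need (2 + s) mod 5 = 0; smallest s = (0 - 2) mod 5 = 3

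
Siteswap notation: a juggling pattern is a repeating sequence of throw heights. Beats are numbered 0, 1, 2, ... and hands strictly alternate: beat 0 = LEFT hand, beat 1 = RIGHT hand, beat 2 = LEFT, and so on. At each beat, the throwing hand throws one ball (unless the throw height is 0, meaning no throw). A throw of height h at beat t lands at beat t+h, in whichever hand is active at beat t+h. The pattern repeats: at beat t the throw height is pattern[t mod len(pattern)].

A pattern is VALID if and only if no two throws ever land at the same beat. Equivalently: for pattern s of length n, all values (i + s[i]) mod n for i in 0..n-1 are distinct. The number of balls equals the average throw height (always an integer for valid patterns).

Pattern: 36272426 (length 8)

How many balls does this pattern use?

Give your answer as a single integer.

Pattern = [3, 6, 2, 7, 2, 4, 2, 6], length n = 8
  position 0: throw height = 3, running sum = 3
  position 1: throw height = 6, running sum = 9
  position 2: throw height = 2, running sum = 11
  position 3: throw height = 7, running sum = 18
  position 4: throw height = 2, running sum = 20
  position 5: throw height = 4, running sum = 24
  position 6: throw height = 2, running sum = 26
  position 7: throw height = 6, running sum = 32
Total sum = 32; balls = sum / n = 32 / 8 = 4

Answer: 4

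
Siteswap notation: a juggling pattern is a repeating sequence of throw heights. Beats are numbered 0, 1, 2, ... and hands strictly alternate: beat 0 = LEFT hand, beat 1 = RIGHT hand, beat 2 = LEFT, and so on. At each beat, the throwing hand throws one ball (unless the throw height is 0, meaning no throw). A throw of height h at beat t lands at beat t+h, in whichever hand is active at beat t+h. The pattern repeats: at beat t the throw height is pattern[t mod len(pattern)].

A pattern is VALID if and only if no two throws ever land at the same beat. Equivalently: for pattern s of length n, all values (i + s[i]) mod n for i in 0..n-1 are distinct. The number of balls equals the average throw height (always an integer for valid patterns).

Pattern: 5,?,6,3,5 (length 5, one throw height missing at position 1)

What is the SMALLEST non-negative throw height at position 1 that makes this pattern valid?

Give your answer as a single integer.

Answer: 1

Derivation:
i=0: (0 + 5) mod 5 = 0
i=1: s[i]=? (unknown)
i=2: (2 + 6) mod 5 = 3
i=3: (3 + 3) mod 5 = 1
i=4: (4 + 5) mod 5 = 4
Known residues: [0, 1, 3, 4]; need a permutation of 0..4, so missing residue r = 2
Need (1 + s) mod 5 = 2; smallest s = (2 - 1) mod 5 = 1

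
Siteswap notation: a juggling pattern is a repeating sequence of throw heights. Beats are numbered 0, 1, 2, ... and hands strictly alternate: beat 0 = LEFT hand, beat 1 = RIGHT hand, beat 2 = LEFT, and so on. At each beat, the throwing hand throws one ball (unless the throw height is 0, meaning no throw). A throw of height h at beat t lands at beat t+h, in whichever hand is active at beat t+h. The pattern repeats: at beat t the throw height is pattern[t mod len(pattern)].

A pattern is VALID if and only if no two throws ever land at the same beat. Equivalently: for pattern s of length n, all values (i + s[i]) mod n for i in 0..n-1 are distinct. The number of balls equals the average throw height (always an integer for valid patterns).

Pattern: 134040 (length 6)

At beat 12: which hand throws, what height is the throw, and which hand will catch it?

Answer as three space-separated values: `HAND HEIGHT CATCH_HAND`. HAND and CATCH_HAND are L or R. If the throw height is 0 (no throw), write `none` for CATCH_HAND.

Beat 12: 12 mod 2 = 0, so hand = L
Throw height = pattern[12 mod 6] = pattern[0] = 1
Lands at beat 12+1=13, 13 mod 2 = 1, so catch hand = R

Answer: L 1 R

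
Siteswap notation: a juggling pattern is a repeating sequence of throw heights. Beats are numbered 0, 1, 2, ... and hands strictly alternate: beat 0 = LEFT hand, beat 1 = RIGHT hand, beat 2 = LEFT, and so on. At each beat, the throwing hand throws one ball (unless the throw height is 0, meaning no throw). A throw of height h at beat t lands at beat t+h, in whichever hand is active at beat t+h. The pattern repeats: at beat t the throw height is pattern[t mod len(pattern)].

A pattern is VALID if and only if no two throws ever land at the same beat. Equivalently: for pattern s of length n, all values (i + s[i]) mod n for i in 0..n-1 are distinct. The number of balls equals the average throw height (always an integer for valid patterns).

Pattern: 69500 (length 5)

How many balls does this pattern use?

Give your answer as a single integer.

Pattern = [6, 9, 5, 0, 0], length n = 5
  position 0: throw height = 6, running sum = 6
  position 1: throw height = 9, running sum = 15
  position 2: throw height = 5, running sum = 20
  position 3: throw height = 0, running sum = 20
  position 4: throw height = 0, running sum = 20
Total sum = 20; balls = sum / n = 20 / 5 = 4

Answer: 4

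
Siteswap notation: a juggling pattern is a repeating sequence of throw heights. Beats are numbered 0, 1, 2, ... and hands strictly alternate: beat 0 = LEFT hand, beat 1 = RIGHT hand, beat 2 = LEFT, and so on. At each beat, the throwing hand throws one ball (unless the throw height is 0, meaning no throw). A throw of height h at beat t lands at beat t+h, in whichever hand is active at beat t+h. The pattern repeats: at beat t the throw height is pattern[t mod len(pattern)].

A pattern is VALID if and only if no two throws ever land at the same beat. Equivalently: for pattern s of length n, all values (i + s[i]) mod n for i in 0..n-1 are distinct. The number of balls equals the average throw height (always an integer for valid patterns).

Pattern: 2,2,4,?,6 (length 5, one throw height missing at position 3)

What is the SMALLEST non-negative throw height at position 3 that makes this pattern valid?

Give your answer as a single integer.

Answer: 1

Derivation:
i=0: (0 + 2) mod 5 = 2
i=1: (1 + 2) mod 5 = 3
i=2: (2 + 4) mod 5 = 1
i=3: s[i]=? (unknown)
i=4: (4 + 6) mod 5 = 0
Known residues: [0, 1, 2, 3]; need a permutation of 0..4, so missing residue r = 4
Need (3 + s) mod 5 = 4; smallest s = (4 - 3) mod 5 = 1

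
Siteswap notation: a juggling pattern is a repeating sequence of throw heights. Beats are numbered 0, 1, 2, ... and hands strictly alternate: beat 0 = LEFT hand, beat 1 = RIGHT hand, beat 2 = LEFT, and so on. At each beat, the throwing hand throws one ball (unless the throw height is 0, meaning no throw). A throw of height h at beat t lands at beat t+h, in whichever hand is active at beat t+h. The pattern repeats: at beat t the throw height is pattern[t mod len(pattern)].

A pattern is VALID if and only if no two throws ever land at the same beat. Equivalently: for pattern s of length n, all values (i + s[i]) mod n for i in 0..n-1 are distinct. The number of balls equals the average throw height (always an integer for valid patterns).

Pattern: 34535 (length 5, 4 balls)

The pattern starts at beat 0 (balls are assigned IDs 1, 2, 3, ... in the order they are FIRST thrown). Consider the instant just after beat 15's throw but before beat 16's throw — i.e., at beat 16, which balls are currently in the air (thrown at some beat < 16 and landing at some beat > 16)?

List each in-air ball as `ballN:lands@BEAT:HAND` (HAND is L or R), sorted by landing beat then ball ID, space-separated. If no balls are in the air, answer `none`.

Beat 0 (L): throw ball1 h=3 -> lands@3:R; in-air after throw: [b1@3:R]
Beat 1 (R): throw ball2 h=4 -> lands@5:R; in-air after throw: [b1@3:R b2@5:R]
Beat 2 (L): throw ball3 h=5 -> lands@7:R; in-air after throw: [b1@3:R b2@5:R b3@7:R]
Beat 3 (R): throw ball1 h=3 -> lands@6:L; in-air after throw: [b2@5:R b1@6:L b3@7:R]
Beat 4 (L): throw ball4 h=5 -> lands@9:R; in-air after throw: [b2@5:R b1@6:L b3@7:R b4@9:R]
Beat 5 (R): throw ball2 h=3 -> lands@8:L; in-air after throw: [b1@6:L b3@7:R b2@8:L b4@9:R]
Beat 6 (L): throw ball1 h=4 -> lands@10:L; in-air after throw: [b3@7:R b2@8:L b4@9:R b1@10:L]
Beat 7 (R): throw ball3 h=5 -> lands@12:L; in-air after throw: [b2@8:L b4@9:R b1@10:L b3@12:L]
Beat 8 (L): throw ball2 h=3 -> lands@11:R; in-air after throw: [b4@9:R b1@10:L b2@11:R b3@12:L]
Beat 9 (R): throw ball4 h=5 -> lands@14:L; in-air after throw: [b1@10:L b2@11:R b3@12:L b4@14:L]
Beat 10 (L): throw ball1 h=3 -> lands@13:R; in-air after throw: [b2@11:R b3@12:L b1@13:R b4@14:L]
Beat 11 (R): throw ball2 h=4 -> lands@15:R; in-air after throw: [b3@12:L b1@13:R b4@14:L b2@15:R]
Beat 12 (L): throw ball3 h=5 -> lands@17:R; in-air after throw: [b1@13:R b4@14:L b2@15:R b3@17:R]
Beat 13 (R): throw ball1 h=3 -> lands@16:L; in-air after throw: [b4@14:L b2@15:R b1@16:L b3@17:R]
Beat 14 (L): throw ball4 h=5 -> lands@19:R; in-air after throw: [b2@15:R b1@16:L b3@17:R b4@19:R]
Beat 15 (R): throw ball2 h=3 -> lands@18:L; in-air after throw: [b1@16:L b3@17:R b2@18:L b4@19:R]
Beat 16 (L): throw ball1 h=4 -> lands@20:L; in-air after throw: [b3@17:R b2@18:L b4@19:R b1@20:L]

Answer: ball3:lands@17:R ball2:lands@18:L ball4:lands@19:R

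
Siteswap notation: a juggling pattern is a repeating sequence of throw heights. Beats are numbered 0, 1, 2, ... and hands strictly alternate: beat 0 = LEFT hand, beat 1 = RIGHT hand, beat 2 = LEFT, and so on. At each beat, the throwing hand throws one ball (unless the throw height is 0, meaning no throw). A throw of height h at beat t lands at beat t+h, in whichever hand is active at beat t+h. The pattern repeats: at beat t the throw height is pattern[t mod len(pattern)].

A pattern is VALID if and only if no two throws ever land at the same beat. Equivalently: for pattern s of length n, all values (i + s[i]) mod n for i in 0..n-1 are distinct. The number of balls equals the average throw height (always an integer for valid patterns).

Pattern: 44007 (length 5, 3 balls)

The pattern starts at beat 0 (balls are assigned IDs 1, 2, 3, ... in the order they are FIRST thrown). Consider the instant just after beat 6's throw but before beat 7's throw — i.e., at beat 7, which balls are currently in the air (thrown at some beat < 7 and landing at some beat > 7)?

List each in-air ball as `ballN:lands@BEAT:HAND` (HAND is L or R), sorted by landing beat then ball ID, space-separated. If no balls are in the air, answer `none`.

Answer: ball2:lands@9:R ball3:lands@10:L ball1:lands@11:R

Derivation:
Beat 0 (L): throw ball1 h=4 -> lands@4:L; in-air after throw: [b1@4:L]
Beat 1 (R): throw ball2 h=4 -> lands@5:R; in-air after throw: [b1@4:L b2@5:R]
Beat 4 (L): throw ball1 h=7 -> lands@11:R; in-air after throw: [b2@5:R b1@11:R]
Beat 5 (R): throw ball2 h=4 -> lands@9:R; in-air after throw: [b2@9:R b1@11:R]
Beat 6 (L): throw ball3 h=4 -> lands@10:L; in-air after throw: [b2@9:R b3@10:L b1@11:R]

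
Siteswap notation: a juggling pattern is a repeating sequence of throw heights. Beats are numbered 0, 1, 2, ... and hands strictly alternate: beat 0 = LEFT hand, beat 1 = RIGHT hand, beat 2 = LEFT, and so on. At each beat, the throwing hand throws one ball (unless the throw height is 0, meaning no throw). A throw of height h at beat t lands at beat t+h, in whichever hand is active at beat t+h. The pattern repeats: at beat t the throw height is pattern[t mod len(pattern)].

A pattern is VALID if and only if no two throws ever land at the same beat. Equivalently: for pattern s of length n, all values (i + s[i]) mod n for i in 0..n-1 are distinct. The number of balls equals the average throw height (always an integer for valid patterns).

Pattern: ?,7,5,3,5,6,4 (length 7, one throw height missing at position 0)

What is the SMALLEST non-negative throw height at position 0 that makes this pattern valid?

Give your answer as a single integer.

i=0: s[i]=? (unknown)
i=1: (1 + 7) mod 7 = 1
i=2: (2 + 5) mod 7 = 0
i=3: (3 + 3) mod 7 = 6
i=4: (4 + 5) mod 7 = 2
i=5: (5 + 6) mod 7 = 4
i=6: (6 + 4) mod 7 = 3
Known residues: [0, 1, 2, 3, 4, 6]; need a permutation of 0..6, so missing residue r = 5
Need (0 + s) mod 7 = 5; smallest s = (5 - 0) mod 7 = 5

Answer: 5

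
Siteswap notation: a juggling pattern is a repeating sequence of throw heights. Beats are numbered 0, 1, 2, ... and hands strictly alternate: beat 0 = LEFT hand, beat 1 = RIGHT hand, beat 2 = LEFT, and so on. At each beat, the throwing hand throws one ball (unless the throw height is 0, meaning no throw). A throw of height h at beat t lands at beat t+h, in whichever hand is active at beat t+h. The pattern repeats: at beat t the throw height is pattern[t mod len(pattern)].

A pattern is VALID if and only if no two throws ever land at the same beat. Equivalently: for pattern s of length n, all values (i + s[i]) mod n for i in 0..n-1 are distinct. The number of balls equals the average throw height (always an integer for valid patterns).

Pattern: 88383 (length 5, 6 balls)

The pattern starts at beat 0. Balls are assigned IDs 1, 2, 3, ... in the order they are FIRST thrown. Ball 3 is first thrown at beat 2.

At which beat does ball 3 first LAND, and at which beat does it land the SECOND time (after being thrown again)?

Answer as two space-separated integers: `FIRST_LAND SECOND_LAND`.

Beat 0 (L): throw ball1 h=8 -> lands@8:L; in-air after throw: [b1@8:L]
Beat 1 (R): throw ball2 h=8 -> lands@9:R; in-air after throw: [b1@8:L b2@9:R]
Beat 2 (L): throw ball3 h=3 -> lands@5:R; in-air after throw: [b3@5:R b1@8:L b2@9:R]
Beat 3 (R): throw ball4 h=8 -> lands@11:R; in-air after throw: [b3@5:R b1@8:L b2@9:R b4@11:R]
Beat 4 (L): throw ball5 h=3 -> lands@7:R; in-air after throw: [b3@5:R b5@7:R b1@8:L b2@9:R b4@11:R]
Beat 5 (R): throw ball3 h=8 -> lands@13:R; in-air after throw: [b5@7:R b1@8:L b2@9:R b4@11:R b3@13:R]
Beat 6 (L): throw ball6 h=8 -> lands@14:L; in-air after throw: [b5@7:R b1@8:L b2@9:R b4@11:R b3@13:R b6@14:L]
Beat 7 (R): throw ball5 h=3 -> lands@10:L; in-air after throw: [b1@8:L b2@9:R b5@10:L b4@11:R b3@13:R b6@14:L]
Beat 8 (L): throw ball1 h=8 -> lands@16:L; in-air after throw: [b2@9:R b5@10:L b4@11:R b3@13:R b6@14:L b1@16:L]
Beat 9 (R): throw ball2 h=3 -> lands@12:L; in-air after throw: [b5@10:L b4@11:R b2@12:L b3@13:R b6@14:L b1@16:L]
Beat 10 (L): throw ball5 h=8 -> lands@18:L; in-air after throw: [b4@11:R b2@12:L b3@13:R b6@14:L b1@16:L b5@18:L]
Beat 11 (R): throw ball4 h=8 -> lands@19:R; in-air after throw: [b2@12:L b3@13:R b6@14:L b1@16:L b5@18:L b4@19:R]
Beat 12 (L): throw ball2 h=3 -> lands@15:R; in-air after throw: [b3@13:R b6@14:L b2@15:R b1@16:L b5@18:L b4@19:R]
Beat 13 (R): throw ball3 h=8 -> lands@21:R; in-air after throw: [b6@14:L b2@15:R b1@16:L b5@18:L b4@19:R b3@21:R]
Ball 3: thrown@2 h=3 -> first land @5; rethrown@5 h=8 -> second land @13

Answer: 5 13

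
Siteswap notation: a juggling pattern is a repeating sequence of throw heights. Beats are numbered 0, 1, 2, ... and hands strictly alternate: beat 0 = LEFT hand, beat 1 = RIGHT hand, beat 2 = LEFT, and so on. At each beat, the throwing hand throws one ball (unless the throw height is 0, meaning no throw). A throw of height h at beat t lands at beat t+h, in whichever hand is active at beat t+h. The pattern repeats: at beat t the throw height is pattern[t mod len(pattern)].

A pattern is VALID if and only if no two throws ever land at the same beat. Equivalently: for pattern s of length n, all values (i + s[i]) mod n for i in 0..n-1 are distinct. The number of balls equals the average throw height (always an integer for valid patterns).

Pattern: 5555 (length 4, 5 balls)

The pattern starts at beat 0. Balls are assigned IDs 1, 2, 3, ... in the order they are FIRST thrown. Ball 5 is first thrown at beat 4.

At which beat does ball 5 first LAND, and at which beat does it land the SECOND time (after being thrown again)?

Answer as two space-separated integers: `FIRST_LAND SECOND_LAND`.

Answer: 9 14

Derivation:
Beat 0 (L): throw ball1 h=5 -> lands@5:R; in-air after throw: [b1@5:R]
Beat 1 (R): throw ball2 h=5 -> lands@6:L; in-air after throw: [b1@5:R b2@6:L]
Beat 2 (L): throw ball3 h=5 -> lands@7:R; in-air after throw: [b1@5:R b2@6:L b3@7:R]
Beat 3 (R): throw ball4 h=5 -> lands@8:L; in-air after throw: [b1@5:R b2@6:L b3@7:R b4@8:L]
Beat 4 (L): throw ball5 h=5 -> lands@9:R; in-air after throw: [b1@5:R b2@6:L b3@7:R b4@8:L b5@9:R]
Beat 5 (R): throw ball1 h=5 -> lands@10:L; in-air after throw: [b2@6:L b3@7:R b4@8:L b5@9:R b1@10:L]
Beat 6 (L): throw ball2 h=5 -> lands@11:R; in-air after throw: [b3@7:R b4@8:L b5@9:R b1@10:L b2@11:R]
Beat 7 (R): throw ball3 h=5 -> lands@12:L; in-air after throw: [b4@8:L b5@9:R b1@10:L b2@11:R b3@12:L]
Beat 8 (L): throw ball4 h=5 -> lands@13:R; in-air after throw: [b5@9:R b1@10:L b2@11:R b3@12:L b4@13:R]
Beat 9 (R): throw ball5 h=5 -> lands@14:L; in-air after throw: [b1@10:L b2@11:R b3@12:L b4@13:R b5@14:L]
Beat 10 (L): throw ball1 h=5 -> lands@15:R; in-air after throw: [b2@11:R b3@12:L b4@13:R b5@14:L b1@15:R]
Beat 11 (R): throw ball2 h=5 -> lands@16:L; in-air after throw: [b3@12:L b4@13:R b5@14:L b1@15:R b2@16:L]
Ball 5: thrown@4 h=5 -> first land @9; rethrown@9 h=5 -> second land @14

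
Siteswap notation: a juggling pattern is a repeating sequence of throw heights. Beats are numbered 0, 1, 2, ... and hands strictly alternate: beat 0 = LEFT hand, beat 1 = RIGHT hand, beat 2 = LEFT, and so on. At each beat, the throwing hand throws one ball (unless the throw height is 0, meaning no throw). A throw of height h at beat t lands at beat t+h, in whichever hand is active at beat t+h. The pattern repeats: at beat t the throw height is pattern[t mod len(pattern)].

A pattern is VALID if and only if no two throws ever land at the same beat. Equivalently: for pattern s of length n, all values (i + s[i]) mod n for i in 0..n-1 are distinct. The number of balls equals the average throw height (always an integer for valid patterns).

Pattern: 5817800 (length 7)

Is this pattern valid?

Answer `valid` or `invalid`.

Answer: invalid

Derivation:
i=0: (i + s[i]) mod n = (0 + 5) mod 7 = 5
i=1: (i + s[i]) mod n = (1 + 8) mod 7 = 2
i=2: (i + s[i]) mod n = (2 + 1) mod 7 = 3
i=3: (i + s[i]) mod n = (3 + 7) mod 7 = 3
i=4: (i + s[i]) mod n = (4 + 8) mod 7 = 5
i=5: (i + s[i]) mod n = (5 + 0) mod 7 = 5
i=6: (i + s[i]) mod n = (6 + 0) mod 7 = 6
Residues: [5, 2, 3, 3, 5, 5, 6], distinct: False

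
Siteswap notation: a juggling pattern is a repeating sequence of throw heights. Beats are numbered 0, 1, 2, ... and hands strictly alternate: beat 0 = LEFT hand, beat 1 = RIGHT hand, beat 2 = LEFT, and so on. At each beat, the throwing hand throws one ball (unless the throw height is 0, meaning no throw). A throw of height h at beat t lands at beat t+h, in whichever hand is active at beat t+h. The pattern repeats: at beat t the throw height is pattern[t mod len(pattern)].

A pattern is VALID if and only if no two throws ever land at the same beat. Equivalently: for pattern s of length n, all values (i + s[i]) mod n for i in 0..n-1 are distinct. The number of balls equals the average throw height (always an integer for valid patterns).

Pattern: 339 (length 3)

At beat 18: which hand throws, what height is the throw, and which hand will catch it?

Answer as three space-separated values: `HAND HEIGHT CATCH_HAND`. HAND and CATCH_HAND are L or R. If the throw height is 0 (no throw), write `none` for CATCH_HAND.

Answer: L 3 R

Derivation:
Beat 18: 18 mod 2 = 0, so hand = L
Throw height = pattern[18 mod 3] = pattern[0] = 3
Lands at beat 18+3=21, 21 mod 2 = 1, so catch hand = R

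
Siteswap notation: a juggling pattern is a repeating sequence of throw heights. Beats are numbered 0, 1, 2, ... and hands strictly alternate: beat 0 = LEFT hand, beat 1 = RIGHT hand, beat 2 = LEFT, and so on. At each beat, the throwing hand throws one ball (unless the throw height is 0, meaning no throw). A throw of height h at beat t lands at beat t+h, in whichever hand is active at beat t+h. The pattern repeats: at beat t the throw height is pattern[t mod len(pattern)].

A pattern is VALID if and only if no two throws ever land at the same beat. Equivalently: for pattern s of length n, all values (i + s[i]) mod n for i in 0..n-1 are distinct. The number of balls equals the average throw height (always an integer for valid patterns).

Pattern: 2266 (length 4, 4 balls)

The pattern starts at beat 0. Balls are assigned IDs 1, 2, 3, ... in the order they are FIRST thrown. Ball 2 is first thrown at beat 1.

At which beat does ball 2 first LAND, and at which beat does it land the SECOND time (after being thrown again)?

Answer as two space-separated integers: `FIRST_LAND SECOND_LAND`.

Answer: 3 9

Derivation:
Beat 0 (L): throw ball1 h=2 -> lands@2:L; in-air after throw: [b1@2:L]
Beat 1 (R): throw ball2 h=2 -> lands@3:R; in-air after throw: [b1@2:L b2@3:R]
Beat 2 (L): throw ball1 h=6 -> lands@8:L; in-air after throw: [b2@3:R b1@8:L]
Beat 3 (R): throw ball2 h=6 -> lands@9:R; in-air after throw: [b1@8:L b2@9:R]
Beat 4 (L): throw ball3 h=2 -> lands@6:L; in-air after throw: [b3@6:L b1@8:L b2@9:R]
Beat 5 (R): throw ball4 h=2 -> lands@7:R; in-air after throw: [b3@6:L b4@7:R b1@8:L b2@9:R]
Beat 6 (L): throw ball3 h=6 -> lands@12:L; in-air after throw: [b4@7:R b1@8:L b2@9:R b3@12:L]
Beat 7 (R): throw ball4 h=6 -> lands@13:R; in-air after throw: [b1@8:L b2@9:R b3@12:L b4@13:R]
Beat 8 (L): throw ball1 h=2 -> lands@10:L; in-air after throw: [b2@9:R b1@10:L b3@12:L b4@13:R]
Beat 9 (R): throw ball2 h=2 -> lands@11:R; in-air after throw: [b1@10:L b2@11:R b3@12:L b4@13:R]
Ball 2: thrown@1 h=2 -> first land @3; rethrown@3 h=6 -> second land @9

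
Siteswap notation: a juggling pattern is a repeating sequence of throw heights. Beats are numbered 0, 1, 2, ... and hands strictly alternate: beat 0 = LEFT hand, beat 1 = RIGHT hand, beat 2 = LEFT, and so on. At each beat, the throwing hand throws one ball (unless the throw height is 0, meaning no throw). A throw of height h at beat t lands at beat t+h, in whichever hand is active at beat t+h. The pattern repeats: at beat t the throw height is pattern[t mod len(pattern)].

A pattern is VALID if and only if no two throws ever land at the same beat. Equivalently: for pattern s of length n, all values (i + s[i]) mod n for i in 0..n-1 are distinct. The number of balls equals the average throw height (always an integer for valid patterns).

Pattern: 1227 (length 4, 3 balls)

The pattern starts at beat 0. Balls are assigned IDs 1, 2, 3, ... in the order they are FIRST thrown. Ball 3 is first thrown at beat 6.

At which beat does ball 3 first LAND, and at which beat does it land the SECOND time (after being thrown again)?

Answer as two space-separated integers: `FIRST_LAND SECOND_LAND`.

Beat 0 (L): throw ball1 h=1 -> lands@1:R; in-air after throw: [b1@1:R]
Beat 1 (R): throw ball1 h=2 -> lands@3:R; in-air after throw: [b1@3:R]
Beat 2 (L): throw ball2 h=2 -> lands@4:L; in-air after throw: [b1@3:R b2@4:L]
Beat 3 (R): throw ball1 h=7 -> lands@10:L; in-air after throw: [b2@4:L b1@10:L]
Beat 4 (L): throw ball2 h=1 -> lands@5:R; in-air after throw: [b2@5:R b1@10:L]
Beat 5 (R): throw ball2 h=2 -> lands@7:R; in-air after throw: [b2@7:R b1@10:L]
Beat 6 (L): throw ball3 h=2 -> lands@8:L; in-air after throw: [b2@7:R b3@8:L b1@10:L]
Beat 7 (R): throw ball2 h=7 -> lands@14:L; in-air after throw: [b3@8:L b1@10:L b2@14:L]
Beat 8 (L): throw ball3 h=1 -> lands@9:R; in-air after throw: [b3@9:R b1@10:L b2@14:L]
Beat 9 (R): throw ball3 h=2 -> lands@11:R; in-air after throw: [b1@10:L b3@11:R b2@14:L]
Ball 3: thrown@6 h=2 -> first land @8; rethrown@8 h=1 -> second land @9

Answer: 8 9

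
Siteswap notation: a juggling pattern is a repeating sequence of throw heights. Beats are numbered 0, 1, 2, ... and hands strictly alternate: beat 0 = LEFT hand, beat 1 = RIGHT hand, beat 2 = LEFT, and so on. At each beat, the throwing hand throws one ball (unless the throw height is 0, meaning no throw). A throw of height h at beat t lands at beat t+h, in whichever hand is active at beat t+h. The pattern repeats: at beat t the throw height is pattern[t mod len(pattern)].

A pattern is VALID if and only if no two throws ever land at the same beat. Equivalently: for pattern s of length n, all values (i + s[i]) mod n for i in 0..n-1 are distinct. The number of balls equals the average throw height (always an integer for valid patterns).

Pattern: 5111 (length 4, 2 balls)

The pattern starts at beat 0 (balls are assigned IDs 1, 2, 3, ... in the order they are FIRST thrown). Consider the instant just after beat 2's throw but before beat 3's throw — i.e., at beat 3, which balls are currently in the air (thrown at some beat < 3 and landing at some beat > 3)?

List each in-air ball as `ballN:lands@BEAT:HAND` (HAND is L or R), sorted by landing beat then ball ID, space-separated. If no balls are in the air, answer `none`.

Beat 0 (L): throw ball1 h=5 -> lands@5:R; in-air after throw: [b1@5:R]
Beat 1 (R): throw ball2 h=1 -> lands@2:L; in-air after throw: [b2@2:L b1@5:R]
Beat 2 (L): throw ball2 h=1 -> lands@3:R; in-air after throw: [b2@3:R b1@5:R]
Beat 3 (R): throw ball2 h=1 -> lands@4:L; in-air after throw: [b2@4:L b1@5:R]

Answer: ball1:lands@5:R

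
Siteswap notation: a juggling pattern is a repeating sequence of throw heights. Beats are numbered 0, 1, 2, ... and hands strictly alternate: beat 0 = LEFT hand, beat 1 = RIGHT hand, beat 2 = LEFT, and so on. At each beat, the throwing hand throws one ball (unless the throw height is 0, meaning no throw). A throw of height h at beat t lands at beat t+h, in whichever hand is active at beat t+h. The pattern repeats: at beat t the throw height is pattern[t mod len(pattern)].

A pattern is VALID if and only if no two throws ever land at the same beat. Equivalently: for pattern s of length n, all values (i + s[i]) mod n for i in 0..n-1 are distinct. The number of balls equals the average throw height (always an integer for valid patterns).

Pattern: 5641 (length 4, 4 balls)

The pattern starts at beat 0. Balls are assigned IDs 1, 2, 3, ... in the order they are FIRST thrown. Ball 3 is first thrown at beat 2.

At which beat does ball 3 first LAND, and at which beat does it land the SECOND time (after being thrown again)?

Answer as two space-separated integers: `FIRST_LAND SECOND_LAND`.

Beat 0 (L): throw ball1 h=5 -> lands@5:R; in-air after throw: [b1@5:R]
Beat 1 (R): throw ball2 h=6 -> lands@7:R; in-air after throw: [b1@5:R b2@7:R]
Beat 2 (L): throw ball3 h=4 -> lands@6:L; in-air after throw: [b1@5:R b3@6:L b2@7:R]
Beat 3 (R): throw ball4 h=1 -> lands@4:L; in-air after throw: [b4@4:L b1@5:R b3@6:L b2@7:R]
Beat 4 (L): throw ball4 h=5 -> lands@9:R; in-air after throw: [b1@5:R b3@6:L b2@7:R b4@9:R]
Beat 5 (R): throw ball1 h=6 -> lands@11:R; in-air after throw: [b3@6:L b2@7:R b4@9:R b1@11:R]
Beat 6 (L): throw ball3 h=4 -> lands@10:L; in-air after throw: [b2@7:R b4@9:R b3@10:L b1@11:R]
Beat 7 (R): throw ball2 h=1 -> lands@8:L; in-air after throw: [b2@8:L b4@9:R b3@10:L b1@11:R]
Beat 8 (L): throw ball2 h=5 -> lands@13:R; in-air after throw: [b4@9:R b3@10:L b1@11:R b2@13:R]
Beat 9 (R): throw ball4 h=6 -> lands@15:R; in-air after throw: [b3@10:L b1@11:R b2@13:R b4@15:R]
Beat 10 (L): throw ball3 h=4 -> lands@14:L; in-air after throw: [b1@11:R b2@13:R b3@14:L b4@15:R]
Ball 3: thrown@2 h=4 -> first land @6; rethrown@6 h=4 -> second land @10

Answer: 6 10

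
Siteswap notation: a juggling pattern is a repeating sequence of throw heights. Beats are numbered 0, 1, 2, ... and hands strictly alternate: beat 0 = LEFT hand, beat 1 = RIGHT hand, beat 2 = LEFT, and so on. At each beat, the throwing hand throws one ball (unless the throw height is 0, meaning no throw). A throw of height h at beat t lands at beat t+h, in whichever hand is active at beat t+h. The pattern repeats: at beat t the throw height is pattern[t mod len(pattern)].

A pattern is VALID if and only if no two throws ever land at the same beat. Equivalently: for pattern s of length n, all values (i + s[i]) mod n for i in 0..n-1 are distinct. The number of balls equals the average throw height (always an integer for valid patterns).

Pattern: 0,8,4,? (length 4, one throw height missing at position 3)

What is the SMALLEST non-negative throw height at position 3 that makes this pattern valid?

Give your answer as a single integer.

Answer: 0

Derivation:
i=0: (0 + 0) mod 4 = 0
i=1: (1 + 8) mod 4 = 1
i=2: (2 + 4) mod 4 = 2
i=3: s[i]=? (unknown)
Known residues: [0, 1, 2]; need a permutation of 0..3, so missing residue r = 3
Need (3 + s) mod 4 = 3; smallest s = (3 - 3) mod 4 = 0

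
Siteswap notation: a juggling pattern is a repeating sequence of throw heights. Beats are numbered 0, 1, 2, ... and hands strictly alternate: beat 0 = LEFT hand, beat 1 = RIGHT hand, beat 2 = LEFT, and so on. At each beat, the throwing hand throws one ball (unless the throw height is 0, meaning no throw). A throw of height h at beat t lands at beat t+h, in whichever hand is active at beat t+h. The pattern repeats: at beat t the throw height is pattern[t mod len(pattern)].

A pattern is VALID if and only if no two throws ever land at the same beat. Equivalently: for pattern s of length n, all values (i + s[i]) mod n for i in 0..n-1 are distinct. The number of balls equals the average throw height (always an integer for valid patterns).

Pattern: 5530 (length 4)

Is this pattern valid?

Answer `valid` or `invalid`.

i=0: (i + s[i]) mod n = (0 + 5) mod 4 = 1
i=1: (i + s[i]) mod n = (1 + 5) mod 4 = 2
i=2: (i + s[i]) mod n = (2 + 3) mod 4 = 1
i=3: (i + s[i]) mod n = (3 + 0) mod 4 = 3
Residues: [1, 2, 1, 3], distinct: False

Answer: invalid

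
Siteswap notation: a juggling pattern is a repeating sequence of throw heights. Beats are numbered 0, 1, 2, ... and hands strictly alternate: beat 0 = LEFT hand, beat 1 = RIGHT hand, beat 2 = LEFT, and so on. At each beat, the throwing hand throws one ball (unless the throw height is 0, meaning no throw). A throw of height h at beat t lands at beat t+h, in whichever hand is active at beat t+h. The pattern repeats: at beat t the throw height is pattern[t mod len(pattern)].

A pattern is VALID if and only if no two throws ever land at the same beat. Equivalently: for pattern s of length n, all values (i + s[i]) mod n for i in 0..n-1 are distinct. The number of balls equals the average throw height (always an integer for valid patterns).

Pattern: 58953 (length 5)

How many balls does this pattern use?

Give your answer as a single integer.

Answer: 6

Derivation:
Pattern = [5, 8, 9, 5, 3], length n = 5
  position 0: throw height = 5, running sum = 5
  position 1: throw height = 8, running sum = 13
  position 2: throw height = 9, running sum = 22
  position 3: throw height = 5, running sum = 27
  position 4: throw height = 3, running sum = 30
Total sum = 30; balls = sum / n = 30 / 5 = 6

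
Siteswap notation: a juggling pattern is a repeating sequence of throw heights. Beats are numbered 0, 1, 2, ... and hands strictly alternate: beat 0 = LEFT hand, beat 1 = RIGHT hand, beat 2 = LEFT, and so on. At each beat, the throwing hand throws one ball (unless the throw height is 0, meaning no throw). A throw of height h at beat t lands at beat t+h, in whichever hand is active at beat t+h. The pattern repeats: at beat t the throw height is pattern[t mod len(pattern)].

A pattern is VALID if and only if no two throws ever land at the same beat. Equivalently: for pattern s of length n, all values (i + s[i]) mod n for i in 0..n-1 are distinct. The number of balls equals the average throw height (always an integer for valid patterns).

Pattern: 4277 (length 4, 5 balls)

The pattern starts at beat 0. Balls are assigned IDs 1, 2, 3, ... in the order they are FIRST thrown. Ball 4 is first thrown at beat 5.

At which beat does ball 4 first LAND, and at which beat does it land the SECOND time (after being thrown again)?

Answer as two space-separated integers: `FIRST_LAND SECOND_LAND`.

Answer: 7 14

Derivation:
Beat 0 (L): throw ball1 h=4 -> lands@4:L; in-air after throw: [b1@4:L]
Beat 1 (R): throw ball2 h=2 -> lands@3:R; in-air after throw: [b2@3:R b1@4:L]
Beat 2 (L): throw ball3 h=7 -> lands@9:R; in-air after throw: [b2@3:R b1@4:L b3@9:R]
Beat 3 (R): throw ball2 h=7 -> lands@10:L; in-air after throw: [b1@4:L b3@9:R b2@10:L]
Beat 4 (L): throw ball1 h=4 -> lands@8:L; in-air after throw: [b1@8:L b3@9:R b2@10:L]
Beat 5 (R): throw ball4 h=2 -> lands@7:R; in-air after throw: [b4@7:R b1@8:L b3@9:R b2@10:L]
Beat 6 (L): throw ball5 h=7 -> lands@13:R; in-air after throw: [b4@7:R b1@8:L b3@9:R b2@10:L b5@13:R]
Beat 7 (R): throw ball4 h=7 -> lands@14:L; in-air after throw: [b1@8:L b3@9:R b2@10:L b5@13:R b4@14:L]
Beat 8 (L): throw ball1 h=4 -> lands@12:L; in-air after throw: [b3@9:R b2@10:L b1@12:L b5@13:R b4@14:L]
Beat 9 (R): throw ball3 h=2 -> lands@11:R; in-air after throw: [b2@10:L b3@11:R b1@12:L b5@13:R b4@14:L]
Beat 10 (L): throw ball2 h=7 -> lands@17:R; in-air after throw: [b3@11:R b1@12:L b5@13:R b4@14:L b2@17:R]
Beat 11 (R): throw ball3 h=7 -> lands@18:L; in-air after throw: [b1@12:L b5@13:R b4@14:L b2@17:R b3@18:L]
Beat 12 (L): throw ball1 h=4 -> lands@16:L; in-air after throw: [b5@13:R b4@14:L b1@16:L b2@17:R b3@18:L]
Beat 13 (R): throw ball5 h=2 -> lands@15:R; in-air after throw: [b4@14:L b5@15:R b1@16:L b2@17:R b3@18:L]
Beat 14 (L): throw ball4 h=7 -> lands@21:R; in-air after throw: [b5@15:R b1@16:L b2@17:R b3@18:L b4@21:R]
Ball 4: thrown@5 h=2 -> first land @7; rethrown@7 h=7 -> second land @14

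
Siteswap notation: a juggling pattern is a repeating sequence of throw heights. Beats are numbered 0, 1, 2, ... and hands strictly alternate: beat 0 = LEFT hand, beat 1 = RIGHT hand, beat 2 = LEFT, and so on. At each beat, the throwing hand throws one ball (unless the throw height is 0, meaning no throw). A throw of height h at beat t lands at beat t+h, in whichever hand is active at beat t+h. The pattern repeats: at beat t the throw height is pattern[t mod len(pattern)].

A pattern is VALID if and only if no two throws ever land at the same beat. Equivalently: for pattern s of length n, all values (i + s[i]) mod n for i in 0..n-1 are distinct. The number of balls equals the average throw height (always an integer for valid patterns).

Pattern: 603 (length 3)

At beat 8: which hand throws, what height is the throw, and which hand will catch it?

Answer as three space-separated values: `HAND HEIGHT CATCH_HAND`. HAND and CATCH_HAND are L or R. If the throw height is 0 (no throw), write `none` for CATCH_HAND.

Answer: L 3 R

Derivation:
Beat 8: 8 mod 2 = 0, so hand = L
Throw height = pattern[8 mod 3] = pattern[2] = 3
Lands at beat 8+3=11, 11 mod 2 = 1, so catch hand = R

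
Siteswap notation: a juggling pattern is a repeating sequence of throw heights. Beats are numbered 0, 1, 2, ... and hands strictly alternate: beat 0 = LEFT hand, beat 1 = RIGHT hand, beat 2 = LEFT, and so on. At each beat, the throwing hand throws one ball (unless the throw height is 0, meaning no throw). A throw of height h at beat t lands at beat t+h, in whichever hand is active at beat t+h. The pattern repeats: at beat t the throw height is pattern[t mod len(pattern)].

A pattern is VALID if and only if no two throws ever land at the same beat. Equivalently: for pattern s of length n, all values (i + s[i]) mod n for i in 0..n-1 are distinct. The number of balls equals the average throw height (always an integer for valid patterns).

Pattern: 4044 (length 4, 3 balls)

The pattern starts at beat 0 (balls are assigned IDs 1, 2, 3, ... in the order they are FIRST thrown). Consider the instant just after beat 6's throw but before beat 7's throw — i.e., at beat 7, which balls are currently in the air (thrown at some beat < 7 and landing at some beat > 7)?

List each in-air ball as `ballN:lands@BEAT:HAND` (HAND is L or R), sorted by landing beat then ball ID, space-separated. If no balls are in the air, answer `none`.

Answer: ball1:lands@8:L ball2:lands@10:L

Derivation:
Beat 0 (L): throw ball1 h=4 -> lands@4:L; in-air after throw: [b1@4:L]
Beat 2 (L): throw ball2 h=4 -> lands@6:L; in-air after throw: [b1@4:L b2@6:L]
Beat 3 (R): throw ball3 h=4 -> lands@7:R; in-air after throw: [b1@4:L b2@6:L b3@7:R]
Beat 4 (L): throw ball1 h=4 -> lands@8:L; in-air after throw: [b2@6:L b3@7:R b1@8:L]
Beat 6 (L): throw ball2 h=4 -> lands@10:L; in-air after throw: [b3@7:R b1@8:L b2@10:L]
Beat 7 (R): throw ball3 h=4 -> lands@11:R; in-air after throw: [b1@8:L b2@10:L b3@11:R]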